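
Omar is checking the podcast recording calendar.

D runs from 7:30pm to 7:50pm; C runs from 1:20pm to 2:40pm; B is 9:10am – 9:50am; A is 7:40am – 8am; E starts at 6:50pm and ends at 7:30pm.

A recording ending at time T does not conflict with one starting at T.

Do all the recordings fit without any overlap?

Yes

Sorted by start: A, B, C, E, D.
B starts after A ends; A is clear from here.
C starts after B ends; B is clear from here.
E starts after C ends; C is clear from here.
D starts exactly when E ends (back-to-back, no overlap).
Every pair is clear; the schedule has no overlaps.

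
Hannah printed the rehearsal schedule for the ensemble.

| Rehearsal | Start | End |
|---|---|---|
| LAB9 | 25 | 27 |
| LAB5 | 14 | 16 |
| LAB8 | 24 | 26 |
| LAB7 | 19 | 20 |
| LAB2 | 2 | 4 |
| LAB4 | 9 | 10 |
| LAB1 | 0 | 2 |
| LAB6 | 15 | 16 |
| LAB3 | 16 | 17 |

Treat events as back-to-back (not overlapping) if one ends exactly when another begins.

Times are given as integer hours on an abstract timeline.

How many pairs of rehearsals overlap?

2

Sorted by start: LAB1, LAB2, LAB4, LAB5, LAB6, LAB3, LAB7, LAB8, LAB9.
LAB2 starts exactly when LAB1 ends (back-to-back, no overlap) — done with LAB1.
LAB4 starts after LAB2 ends — done with LAB2.
LAB5 starts after LAB4 ends — done with LAB4.
LAB6 starts before LAB5 ends → LAB5 and LAB6 overlap.
LAB3 starts exactly when LAB5 ends (back-to-back, no overlap) — done with LAB5.
LAB3 starts exactly when LAB6 ends (back-to-back, no overlap) — done with LAB6.
LAB7 starts after LAB3 ends — done with LAB3.
LAB8 starts after LAB7 ends — done with LAB7.
LAB9 starts before LAB8 ends → LAB8 and LAB9 overlap.
Overlapping pairs: LAB5 & LAB6, LAB8 & LAB9 — 2 in total.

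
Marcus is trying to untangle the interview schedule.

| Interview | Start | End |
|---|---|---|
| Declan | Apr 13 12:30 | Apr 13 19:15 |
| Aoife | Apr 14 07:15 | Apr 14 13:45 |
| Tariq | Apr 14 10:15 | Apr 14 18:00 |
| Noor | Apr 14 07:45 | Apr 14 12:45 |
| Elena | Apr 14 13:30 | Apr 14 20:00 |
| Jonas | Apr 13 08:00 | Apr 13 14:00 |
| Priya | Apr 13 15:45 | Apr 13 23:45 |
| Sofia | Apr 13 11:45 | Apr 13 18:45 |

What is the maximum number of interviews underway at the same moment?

Sort all start/end points and keep a running count:
Apr 13 08:00 start Jonas → 1
Apr 13 11:45 start Sofia → 2
Apr 13 12:30 start Declan → 3
Apr 13 14:00 end Jonas → 2
Apr 13 15:45 start Priya → 3
Apr 13 18:45 end Sofia → 2
Apr 13 19:15 end Declan → 1
Apr 13 23:45 end Priya → 0
Apr 14 07:15 start Aoife → 1
Apr 14 07:45 start Noor → 2
Apr 14 10:15 start Tariq → 3
Apr 14 12:45 end Noor → 2
Apr 14 13:30 start Elena → 3
Apr 14 13:45 end Aoife → 2
Apr 14 18:00 end Tariq → 1
Apr 14 20:00 end Elena → 0
Peak is 3, at Apr 13 12:30 (Declan, Jonas, Sofia).

3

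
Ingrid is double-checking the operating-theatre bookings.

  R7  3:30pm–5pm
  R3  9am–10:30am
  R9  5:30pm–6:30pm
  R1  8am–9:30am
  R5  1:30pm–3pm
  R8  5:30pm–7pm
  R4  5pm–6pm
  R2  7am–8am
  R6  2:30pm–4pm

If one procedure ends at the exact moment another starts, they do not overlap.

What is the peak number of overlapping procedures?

3

Sweep the timeline, counting +1 at each start and −1 at each end (ends before starts at a tie):
7am start R2 → 1
8am end R2 → 0
8am start R1 → 1
9am start R3 → 2
9:30am end R1 → 1
10:30am end R3 → 0
1:30pm start R5 → 1
2:30pm start R6 → 2
3pm end R5 → 1
3:30pm start R7 → 2
4pm end R6 → 1
5pm end R7 → 0
5pm start R4 → 1
5:30pm start R8 → 2
5:30pm start R9 → 3
6pm end R4 → 2
6:30pm end R9 → 1
7pm end R8 → 0
Peak is 3, at 5:30pm (R4, R8, R9).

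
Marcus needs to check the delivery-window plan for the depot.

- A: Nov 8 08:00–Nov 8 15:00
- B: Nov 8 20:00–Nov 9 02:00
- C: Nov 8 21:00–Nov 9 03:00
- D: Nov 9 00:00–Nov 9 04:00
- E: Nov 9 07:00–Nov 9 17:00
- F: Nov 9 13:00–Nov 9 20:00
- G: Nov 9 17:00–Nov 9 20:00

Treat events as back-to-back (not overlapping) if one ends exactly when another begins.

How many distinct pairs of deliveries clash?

5

Sorted by start: A, B, C, D, E, F, G.
B starts after A ends — done with A.
C starts before B ends → B and C overlap.
D starts before B ends → B and D overlap.
E starts after B ends — done with B.
D starts before C ends → C and D overlap.
E starts after C ends — done with C.
E starts after D ends — done with D.
F starts before E ends → E and F overlap.
G starts exactly when E ends (back-to-back, no overlap).
G starts before F ends → F and G overlap.
Overlapping pairs: B & C, B & D, C & D, E & F, F & G — 5 in total.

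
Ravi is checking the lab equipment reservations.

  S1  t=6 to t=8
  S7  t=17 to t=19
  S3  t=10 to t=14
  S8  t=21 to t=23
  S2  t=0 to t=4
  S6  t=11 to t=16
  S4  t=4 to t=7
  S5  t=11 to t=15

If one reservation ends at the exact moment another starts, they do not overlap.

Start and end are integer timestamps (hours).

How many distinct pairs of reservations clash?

4

Sorted by start: S2, S4, S1, S3, S5, S6, S7, S8.
S4 starts exactly when S2 ends (back-to-back, no overlap); S2 is clear from here.
S1 starts before S4 ends → S4 and S1 overlap.
S3 starts after S4 ends; S4 is clear from here.
S3 starts after S1 ends; S1 is clear from here.
S5 starts before S3 ends → S3 and S5 overlap.
S6 starts before S3 ends → S3 and S6 overlap.
S7 starts after S3 ends; S3 is clear from here.
S6 starts before S5 ends → S5 and S6 overlap.
S7 starts after S5 ends; S5 is clear from here.
S7 starts after S6 ends; S6 is clear from here.
S8 starts after S7 ends.
Overlapping pairs: S1 & S4, S3 & S5, S3 & S6, S5 & S6 — 4 in total.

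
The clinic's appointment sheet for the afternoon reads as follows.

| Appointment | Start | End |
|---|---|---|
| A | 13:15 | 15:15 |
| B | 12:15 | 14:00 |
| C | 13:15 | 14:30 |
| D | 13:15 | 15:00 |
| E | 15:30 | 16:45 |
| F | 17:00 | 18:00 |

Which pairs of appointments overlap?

Two intervals overlap when each starts before the other ends.
Sorted by start: B, A, C, D, E, F.
A starts before B ends → B and A overlap.
C starts before B ends → B and C overlap.
D starts before B ends → B and D overlap.
E starts after B ends — done with B.
C starts before A ends → A and C overlap.
D starts before A ends → A and D overlap.
E starts after A ends — done with A.
D starts before C ends → C and D overlap.
E starts after C ends — done with C.
E starts after D ends — done with D.
F starts after E ends.

A & B, A & C, A & D, B & C, B & D, C & D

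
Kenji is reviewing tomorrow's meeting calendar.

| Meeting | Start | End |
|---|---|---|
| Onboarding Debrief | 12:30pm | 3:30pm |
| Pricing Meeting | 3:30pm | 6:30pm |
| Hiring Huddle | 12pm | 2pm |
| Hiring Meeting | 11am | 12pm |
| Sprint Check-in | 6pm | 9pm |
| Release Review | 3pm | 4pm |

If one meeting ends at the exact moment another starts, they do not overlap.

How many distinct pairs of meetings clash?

4

Sorted by start: Hiring Meeting, Hiring Huddle, Onboarding Debrief, Release Review, Pricing Meeting, Sprint Check-in.
Hiring Huddle starts exactly when Hiring Meeting ends (back-to-back, no overlap) — done with Hiring Meeting.
Onboarding Debrief starts before Hiring Huddle ends → Hiring Huddle and Onboarding Debrief overlap.
Release Review starts after Hiring Huddle ends — done with Hiring Huddle.
Release Review starts before Onboarding Debrief ends → Onboarding Debrief and Release Review overlap.
Pricing Meeting starts exactly when Onboarding Debrief ends (back-to-back, no overlap) — done with Onboarding Debrief.
Pricing Meeting starts before Release Review ends → Release Review and Pricing Meeting overlap.
Sprint Check-in starts after Release Review ends.
Sprint Check-in starts before Pricing Meeting ends → Pricing Meeting and Sprint Check-in overlap.
Overlapping pairs: Hiring Huddle & Onboarding Debrief, Onboarding Debrief & Release Review, Pricing Meeting & Release Review, Pricing Meeting & Sprint Check-in — 4 in total.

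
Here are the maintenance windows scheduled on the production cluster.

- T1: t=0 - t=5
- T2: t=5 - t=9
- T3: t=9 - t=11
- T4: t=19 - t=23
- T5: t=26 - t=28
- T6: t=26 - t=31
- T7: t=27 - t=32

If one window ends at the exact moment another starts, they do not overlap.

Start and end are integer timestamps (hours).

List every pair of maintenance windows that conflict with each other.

T5 & T6, T5 & T7, T6 & T7

Sorted by start: T1, T2, T3, T4, T5, T6, T7.
T2 starts exactly when T1 ends (back-to-back, no overlap); T1 is clear from here.
T3 starts exactly when T2 ends (back-to-back, no overlap); T2 is clear from here.
T4 starts after T3 ends; T3 is clear from here.
T5 starts after T4 ends; T4 is clear from here.
T6 starts before T5 ends → T5 and T6 overlap.
T7 starts before T5 ends → T5 and T7 overlap.
T7 starts before T6 ends → T6 and T7 overlap.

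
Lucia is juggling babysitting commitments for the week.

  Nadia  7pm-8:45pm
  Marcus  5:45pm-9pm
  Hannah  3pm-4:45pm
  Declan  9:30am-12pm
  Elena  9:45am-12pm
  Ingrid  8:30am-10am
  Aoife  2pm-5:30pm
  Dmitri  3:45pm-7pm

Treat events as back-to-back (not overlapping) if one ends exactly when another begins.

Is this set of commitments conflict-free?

Sorted by start: Ingrid, Declan, Elena, Aoife, Hannah, Dmitri, Marcus, Nadia.
Declan starts before Ingrid ends → Ingrid and Declan overlap.
That's a conflict, so the schedule is not conflict-free.

No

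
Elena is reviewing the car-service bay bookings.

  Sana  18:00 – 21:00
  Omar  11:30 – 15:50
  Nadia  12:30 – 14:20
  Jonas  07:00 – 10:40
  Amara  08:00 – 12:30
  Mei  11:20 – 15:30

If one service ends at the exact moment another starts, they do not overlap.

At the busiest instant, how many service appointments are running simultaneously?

3

Walk through starts and ends in time order (an end at T is processed before a start at T):
07:00 start Jonas → 1
08:00 start Amara → 2
10:40 end Jonas → 1
11:20 start Mei → 2
11:30 start Omar → 3
12:30 end Amara → 2
12:30 start Nadia → 3
14:20 end Nadia → 2
15:30 end Mei → 1
15:50 end Omar → 0
18:00 start Sana → 1
21:00 end Sana → 0
Peak is 3, at 11:30 (Amara, Mei, Omar).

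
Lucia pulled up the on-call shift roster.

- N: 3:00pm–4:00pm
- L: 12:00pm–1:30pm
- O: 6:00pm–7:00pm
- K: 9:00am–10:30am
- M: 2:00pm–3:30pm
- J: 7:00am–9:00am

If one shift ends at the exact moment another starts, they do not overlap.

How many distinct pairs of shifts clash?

Sorted by start: J, K, L, M, N, O.
K starts exactly when J ends (back-to-back, no overlap), so nothing later overlaps J either.
L starts after K ends, so nothing later overlaps K either.
M starts after L ends, so nothing later overlaps L either.
N starts before M ends → M and N overlap.
O starts after M ends.
O starts after N ends.
Overlapping pairs: M & N — 1 in total.

1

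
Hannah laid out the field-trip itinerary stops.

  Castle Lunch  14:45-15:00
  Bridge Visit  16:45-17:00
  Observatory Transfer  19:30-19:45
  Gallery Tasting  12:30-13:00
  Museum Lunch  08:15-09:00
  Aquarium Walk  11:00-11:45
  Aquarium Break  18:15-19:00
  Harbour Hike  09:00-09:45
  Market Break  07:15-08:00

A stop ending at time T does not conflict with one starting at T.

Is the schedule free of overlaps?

Yes

Sorted by start: Market Break, Museum Lunch, Harbour Hike, Aquarium Walk, Gallery Tasting, Castle Lunch, Bridge Visit, Aquarium Break, Observatory Transfer.
Museum Lunch starts after Market Break ends; Market Break is clear from here.
Harbour Hike starts exactly when Museum Lunch ends (back-to-back, no overlap); Museum Lunch is clear from here.
Aquarium Walk starts after Harbour Hike ends; Harbour Hike is clear from here.
Gallery Tasting starts after Aquarium Walk ends; Aquarium Walk is clear from here.
Castle Lunch starts after Gallery Tasting ends; Gallery Tasting is clear from here.
Bridge Visit starts after Castle Lunch ends; Castle Lunch is clear from here.
Aquarium Break starts after Bridge Visit ends; Bridge Visit is clear from here.
Observatory Transfer starts after Aquarium Break ends.
Every pair is clear; the schedule has no overlaps.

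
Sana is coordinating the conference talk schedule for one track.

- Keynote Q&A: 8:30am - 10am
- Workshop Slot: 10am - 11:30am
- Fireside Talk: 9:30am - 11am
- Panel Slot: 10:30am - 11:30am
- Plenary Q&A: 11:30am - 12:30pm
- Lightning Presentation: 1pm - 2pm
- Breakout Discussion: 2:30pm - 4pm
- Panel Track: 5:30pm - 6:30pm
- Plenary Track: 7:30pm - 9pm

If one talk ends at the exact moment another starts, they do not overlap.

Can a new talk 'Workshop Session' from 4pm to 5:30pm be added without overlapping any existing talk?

Keynote Q&A: ends 10am at or before Workshop Session starts 4pm → clear.
Fireside Talk: ends 11am at or before Workshop Session starts 4pm → clear.
Workshop Slot: ends 11:30am at or before Workshop Session starts 4pm → clear.
Panel Slot: ends 11:30am at or before Workshop Session starts 4pm → clear.
Plenary Q&A: ends 12:30pm at or before Workshop Session starts 4pm → clear.
Lightning Presentation: ends 2pm at or before Workshop Session starts 4pm → clear.
Breakout Discussion: ends 4pm at or before Workshop Session starts 4pm → clear.
Panel Track: starts 5:30pm at or after Workshop Session ends 5:30pm → clear.
Plenary Track: starts 7:30pm at or after Workshop Session ends 5:30pm → clear.

Yes — the slot is free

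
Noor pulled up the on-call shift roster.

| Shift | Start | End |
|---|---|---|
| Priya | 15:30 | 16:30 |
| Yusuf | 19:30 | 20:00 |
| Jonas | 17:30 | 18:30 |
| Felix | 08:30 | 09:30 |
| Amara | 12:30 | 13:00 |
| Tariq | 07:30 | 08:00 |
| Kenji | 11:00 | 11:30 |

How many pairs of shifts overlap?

0

Sorted by start: Tariq, Felix, Kenji, Amara, Priya, Jonas, Yusuf.
Felix starts after Tariq ends; Tariq is clear from here.
Kenji starts after Felix ends; Felix is clear from here.
Amara starts after Kenji ends; Kenji is clear from here.
Priya starts after Amara ends; Amara is clear from here.
Jonas starts after Priya ends; Priya is clear from here.
Yusuf starts after Jonas ends.
No pair overlaps.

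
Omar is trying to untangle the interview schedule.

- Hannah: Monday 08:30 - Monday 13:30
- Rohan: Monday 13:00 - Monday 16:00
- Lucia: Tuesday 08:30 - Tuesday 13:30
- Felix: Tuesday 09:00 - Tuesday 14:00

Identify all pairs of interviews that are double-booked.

Felix & Lucia, Hannah & Rohan

Check each pair: they overlap iff neither finishes before the other starts.
Sorted by start: Hannah, Rohan, Lucia, Felix.
Rohan starts before Hannah ends → Hannah and Rohan overlap.
Lucia starts after Hannah ends, so Hannah has no further overlaps.
Lucia starts after Rohan ends, so Rohan has no further overlaps.
Felix starts before Lucia ends → Lucia and Felix overlap.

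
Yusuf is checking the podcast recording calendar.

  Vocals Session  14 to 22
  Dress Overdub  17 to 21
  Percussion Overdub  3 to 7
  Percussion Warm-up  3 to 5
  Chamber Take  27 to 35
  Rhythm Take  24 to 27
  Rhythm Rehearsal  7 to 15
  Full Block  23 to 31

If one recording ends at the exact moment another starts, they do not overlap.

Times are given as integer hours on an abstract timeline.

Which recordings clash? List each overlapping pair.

Check each pair: they overlap iff neither finishes before the other starts.
Sorted by start: Percussion Warm-up, Percussion Overdub, Rhythm Rehearsal, Vocals Session, Dress Overdub, Full Block, Rhythm Take, Chamber Take.
Percussion Overdub starts before Percussion Warm-up ends → Percussion Warm-up and Percussion Overdub overlap.
Rhythm Rehearsal starts after Percussion Warm-up ends, so Percussion Warm-up has no further overlaps.
Rhythm Rehearsal starts exactly when Percussion Overdub ends (back-to-back, no overlap), so Percussion Overdub has no further overlaps.
Vocals Session starts before Rhythm Rehearsal ends → Rhythm Rehearsal and Vocals Session overlap.
Dress Overdub starts after Rhythm Rehearsal ends, so Rhythm Rehearsal has no further overlaps.
Dress Overdub starts before Vocals Session ends → Vocals Session and Dress Overdub overlap.
Full Block starts after Vocals Session ends, so Vocals Session has no further overlaps.
Full Block starts after Dress Overdub ends, so Dress Overdub has no further overlaps.
Rhythm Take starts before Full Block ends → Full Block and Rhythm Take overlap.
Chamber Take starts before Full Block ends → Full Block and Chamber Take overlap.
Chamber Take starts exactly when Rhythm Take ends (back-to-back, no overlap).

Chamber Take & Full Block, Dress Overdub & Vocals Session, Full Block & Rhythm Take, Percussion Overdub & Percussion Warm-up, Rhythm Rehearsal & Vocals Session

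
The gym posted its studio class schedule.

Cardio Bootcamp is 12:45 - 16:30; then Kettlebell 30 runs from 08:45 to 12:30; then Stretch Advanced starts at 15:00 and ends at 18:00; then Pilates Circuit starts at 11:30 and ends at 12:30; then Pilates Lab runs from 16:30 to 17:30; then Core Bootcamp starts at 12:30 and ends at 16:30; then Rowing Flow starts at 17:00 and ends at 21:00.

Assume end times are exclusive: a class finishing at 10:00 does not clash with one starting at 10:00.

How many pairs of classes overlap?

7

Two intervals overlap when each starts before the other ends.
Sorted by start: Kettlebell 30, Pilates Circuit, Core Bootcamp, Cardio Bootcamp, Stretch Advanced, Pilates Lab, Rowing Flow.
Pilates Circuit starts before Kettlebell 30 ends → Kettlebell 30 and Pilates Circuit overlap.
Core Bootcamp starts exactly when Kettlebell 30 ends (back-to-back, no overlap), so nothing later overlaps Kettlebell 30 either.
Core Bootcamp starts exactly when Pilates Circuit ends (back-to-back, no overlap), so nothing later overlaps Pilates Circuit either.
Cardio Bootcamp starts before Core Bootcamp ends → Core Bootcamp and Cardio Bootcamp overlap.
Stretch Advanced starts before Core Bootcamp ends → Core Bootcamp and Stretch Advanced overlap.
Pilates Lab starts exactly when Core Bootcamp ends (back-to-back, no overlap), so nothing later overlaps Core Bootcamp either.
Stretch Advanced starts before Cardio Bootcamp ends → Cardio Bootcamp and Stretch Advanced overlap.
Pilates Lab starts exactly when Cardio Bootcamp ends (back-to-back, no overlap), so nothing later overlaps Cardio Bootcamp either.
Pilates Lab starts before Stretch Advanced ends → Stretch Advanced and Pilates Lab overlap.
Rowing Flow starts before Stretch Advanced ends → Stretch Advanced and Rowing Flow overlap.
Rowing Flow starts before Pilates Lab ends → Pilates Lab and Rowing Flow overlap.
Overlapping pairs: Cardio Bootcamp & Core Bootcamp, Cardio Bootcamp & Stretch Advanced, Core Bootcamp & Stretch Advanced, Kettlebell 30 & Pilates Circuit, Pilates Lab & Rowing Flow, Pilates Lab & Stretch Advanced, Rowing Flow & Stretch Advanced — 7 in total.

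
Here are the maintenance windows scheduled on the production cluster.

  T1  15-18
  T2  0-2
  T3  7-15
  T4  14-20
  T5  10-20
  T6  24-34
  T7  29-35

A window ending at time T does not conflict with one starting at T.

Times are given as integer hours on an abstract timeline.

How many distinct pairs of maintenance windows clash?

Check each pair: they overlap iff neither finishes before the other starts.
Sorted by start: T2, T3, T5, T4, T1, T6, T7.
T3 starts after T2 ends, so nothing later overlaps T2 either.
T5 starts before T3 ends → T3 and T5 overlap.
T4 starts before T3 ends → T3 and T4 overlap.
T1 starts exactly when T3 ends (back-to-back, no overlap), so nothing later overlaps T3 either.
T4 starts before T5 ends → T5 and T4 overlap.
T1 starts before T5 ends → T5 and T1 overlap.
T6 starts after T5 ends, so nothing later overlaps T5 either.
T1 starts before T4 ends → T4 and T1 overlap.
T6 starts after T4 ends, so nothing later overlaps T4 either.
T6 starts after T1 ends, so nothing later overlaps T1 either.
T7 starts before T6 ends → T6 and T7 overlap.
Overlapping pairs: T1 & T4, T1 & T5, T3 & T4, T3 & T5, T4 & T5, T6 & T7 — 6 in total.

6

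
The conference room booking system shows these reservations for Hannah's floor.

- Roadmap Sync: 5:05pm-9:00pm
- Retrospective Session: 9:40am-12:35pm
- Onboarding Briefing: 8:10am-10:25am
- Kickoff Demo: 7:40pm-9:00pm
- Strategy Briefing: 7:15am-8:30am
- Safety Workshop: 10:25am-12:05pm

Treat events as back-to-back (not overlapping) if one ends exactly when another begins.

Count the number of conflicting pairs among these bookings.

4

Two intervals overlap when each starts before the other ends.
Sorted by start: Strategy Briefing, Onboarding Briefing, Retrospective Session, Safety Workshop, Roadmap Sync, Kickoff Demo.
Onboarding Briefing starts before Strategy Briefing ends → Strategy Briefing and Onboarding Briefing overlap.
Retrospective Session starts after Strategy Briefing ends, so Strategy Briefing has no further overlaps.
Retrospective Session starts before Onboarding Briefing ends → Onboarding Briefing and Retrospective Session overlap.
Safety Workshop starts exactly when Onboarding Briefing ends (back-to-back, no overlap), so Onboarding Briefing has no further overlaps.
Safety Workshop starts before Retrospective Session ends → Retrospective Session and Safety Workshop overlap.
Roadmap Sync starts after Retrospective Session ends, so Retrospective Session has no further overlaps.
Roadmap Sync starts after Safety Workshop ends, so Safety Workshop has no further overlaps.
Kickoff Demo starts before Roadmap Sync ends → Roadmap Sync and Kickoff Demo overlap.
Overlapping pairs: Kickoff Demo & Roadmap Sync, Onboarding Briefing & Retrospective Session, Onboarding Briefing & Strategy Briefing, Retrospective Session & Safety Workshop — 4 in total.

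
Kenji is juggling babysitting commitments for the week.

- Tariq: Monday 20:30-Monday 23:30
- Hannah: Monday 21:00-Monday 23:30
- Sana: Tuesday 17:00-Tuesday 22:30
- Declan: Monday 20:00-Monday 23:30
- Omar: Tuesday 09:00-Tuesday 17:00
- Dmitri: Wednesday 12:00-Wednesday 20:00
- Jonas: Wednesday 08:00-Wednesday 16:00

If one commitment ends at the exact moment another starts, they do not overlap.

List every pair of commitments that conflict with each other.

Two intervals overlap when each starts before the other ends.
Sorted by start: Declan, Tariq, Hannah, Omar, Sana, Jonas, Dmitri.
Tariq starts before Declan ends → Declan and Tariq overlap.
Hannah starts before Declan ends → Declan and Hannah overlap.
Omar starts after Declan ends, so nothing later overlaps Declan either.
Hannah starts before Tariq ends → Tariq and Hannah overlap.
Omar starts after Tariq ends, so nothing later overlaps Tariq either.
Omar starts after Hannah ends, so nothing later overlaps Hannah either.
Sana starts exactly when Omar ends (back-to-back, no overlap), so nothing later overlaps Omar either.
Jonas starts after Sana ends, so nothing later overlaps Sana either.
Dmitri starts before Jonas ends → Jonas and Dmitri overlap.

Declan & Hannah, Declan & Tariq, Dmitri & Jonas, Hannah & Tariq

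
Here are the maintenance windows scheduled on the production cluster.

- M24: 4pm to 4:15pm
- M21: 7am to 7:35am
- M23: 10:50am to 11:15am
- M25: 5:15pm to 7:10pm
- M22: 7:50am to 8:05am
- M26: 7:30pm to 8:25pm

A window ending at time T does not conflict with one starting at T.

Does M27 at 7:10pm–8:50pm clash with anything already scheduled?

Yes — it overlaps M26

M21: ends 7:35am at or before M27 starts 7:10pm → clear.
M22: ends 8:05am at or before M27 starts 7:10pm → clear.
M23: ends 11:15am at or before M27 starts 7:10pm → clear.
M24: ends 4:15pm at or before M27 starts 7:10pm → clear.
M25: ends 7:10pm at or before M27 starts 7:10pm → clear.
M26: starts 7:30pm before M27 ends 8:50pm, and ends 8:25pm after M27 starts 7:10pm → overlap.
M27 overlaps M26.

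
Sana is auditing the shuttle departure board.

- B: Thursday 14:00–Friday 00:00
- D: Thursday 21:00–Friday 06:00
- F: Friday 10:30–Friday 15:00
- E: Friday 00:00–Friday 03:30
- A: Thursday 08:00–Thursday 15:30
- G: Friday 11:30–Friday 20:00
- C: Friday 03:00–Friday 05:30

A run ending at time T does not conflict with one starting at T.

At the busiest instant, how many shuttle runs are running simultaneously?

3

Sort all start/end points and keep a running count:
Thursday 08:00 start A → 1
Thursday 14:00 start B → 2
Thursday 15:30 end A → 1
Thursday 21:00 start D → 2
Friday 00:00 end B → 1
Friday 00:00 start E → 2
Friday 03:00 start C → 3
Friday 03:30 end E → 2
Friday 05:30 end C → 1
Friday 06:00 end D → 0
Friday 10:30 start F → 1
Friday 11:30 start G → 2
Friday 15:00 end F → 1
Friday 20:00 end G → 0
Peak is 3, at Friday 03:00 (C, D, E).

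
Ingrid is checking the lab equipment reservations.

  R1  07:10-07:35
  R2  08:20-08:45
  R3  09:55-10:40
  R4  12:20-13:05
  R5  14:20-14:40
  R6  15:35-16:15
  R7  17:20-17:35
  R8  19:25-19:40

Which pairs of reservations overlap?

no overlapping pairs

Check each pair: they overlap iff neither finishes before the other starts.
Sorted by start: R1, R2, R3, R4, R5, R6, R7, R8.
R2 starts after R1 ends, so nothing later overlaps R1 either.
R3 starts after R2 ends, so nothing later overlaps R2 either.
R4 starts after R3 ends, so nothing later overlaps R3 either.
R5 starts after R4 ends, so nothing later overlaps R4 either.
R6 starts after R5 ends, so nothing later overlaps R5 either.
R7 starts after R6 ends, so nothing later overlaps R6 either.
R8 starts after R7 ends.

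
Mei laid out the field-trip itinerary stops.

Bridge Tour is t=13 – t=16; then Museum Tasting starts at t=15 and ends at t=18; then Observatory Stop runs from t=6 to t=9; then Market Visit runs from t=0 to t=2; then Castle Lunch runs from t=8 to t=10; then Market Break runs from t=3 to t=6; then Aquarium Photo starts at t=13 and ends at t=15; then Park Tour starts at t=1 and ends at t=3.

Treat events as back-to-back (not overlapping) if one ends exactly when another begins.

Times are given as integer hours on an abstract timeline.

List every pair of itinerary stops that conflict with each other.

Aquarium Photo & Bridge Tour, Bridge Tour & Museum Tasting, Castle Lunch & Observatory Stop, Market Visit & Park Tour

Sorted by start: Market Visit, Park Tour, Market Break, Observatory Stop, Castle Lunch, Bridge Tour, Aquarium Photo, Museum Tasting.
Park Tour starts before Market Visit ends → Market Visit and Park Tour overlap.
Market Break starts after Market Visit ends — done with Market Visit.
Market Break starts exactly when Park Tour ends (back-to-back, no overlap) — done with Park Tour.
Observatory Stop starts exactly when Market Break ends (back-to-back, no overlap) — done with Market Break.
Castle Lunch starts before Observatory Stop ends → Observatory Stop and Castle Lunch overlap.
Bridge Tour starts after Observatory Stop ends — done with Observatory Stop.
Bridge Tour starts after Castle Lunch ends — done with Castle Lunch.
Aquarium Photo starts before Bridge Tour ends → Bridge Tour and Aquarium Photo overlap.
Museum Tasting starts before Bridge Tour ends → Bridge Tour and Museum Tasting overlap.
Museum Tasting starts exactly when Aquarium Photo ends (back-to-back, no overlap).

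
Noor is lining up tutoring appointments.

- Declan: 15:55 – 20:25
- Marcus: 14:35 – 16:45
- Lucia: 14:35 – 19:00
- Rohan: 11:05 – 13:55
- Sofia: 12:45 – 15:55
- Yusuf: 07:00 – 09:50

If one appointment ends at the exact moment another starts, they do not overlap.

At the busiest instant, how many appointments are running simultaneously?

Sweep the timeline, counting +1 at each start and −1 at each end (ends before starts at a tie):
07:00 start Yusuf → 1
09:50 end Yusuf → 0
11:05 start Rohan → 1
12:45 start Sofia → 2
13:55 end Rohan → 1
14:35 start Lucia → 2
14:35 start Marcus → 3
15:55 end Sofia → 2
15:55 start Declan → 3
16:45 end Marcus → 2
19:00 end Lucia → 1
20:25 end Declan → 0
Peak is 3, at 14:35 (Lucia, Marcus, Sofia).

3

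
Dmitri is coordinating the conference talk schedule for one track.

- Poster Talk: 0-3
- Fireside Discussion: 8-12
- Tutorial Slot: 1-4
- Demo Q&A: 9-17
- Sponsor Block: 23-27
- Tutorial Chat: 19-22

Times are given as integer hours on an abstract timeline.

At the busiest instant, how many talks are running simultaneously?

Sort all start/end points and keep a running count:
0 start Poster Talk → 1
1 start Tutorial Slot → 2
3 end Poster Talk → 1
4 end Tutorial Slot → 0
8 start Fireside Discussion → 1
9 start Demo Q&A → 2
12 end Fireside Discussion → 1
17 end Demo Q&A → 0
19 start Tutorial Chat → 1
22 end Tutorial Chat → 0
23 start Sponsor Block → 1
27 end Sponsor Block → 0
Peak is 2, at 1 (Poster Talk, Tutorial Slot).

2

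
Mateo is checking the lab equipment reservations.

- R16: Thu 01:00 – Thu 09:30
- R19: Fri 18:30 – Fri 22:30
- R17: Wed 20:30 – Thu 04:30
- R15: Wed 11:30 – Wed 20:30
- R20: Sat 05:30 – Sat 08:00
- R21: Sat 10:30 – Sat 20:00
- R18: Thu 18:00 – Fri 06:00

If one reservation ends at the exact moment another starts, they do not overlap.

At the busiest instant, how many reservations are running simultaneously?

Walk through starts and ends in time order (an end at T is processed before a start at T):
Wed 11:30 start R15 → 1
Wed 20:30 end R15 → 0
Wed 20:30 start R17 → 1
Thu 01:00 start R16 → 2
Thu 04:30 end R17 → 1
Thu 09:30 end R16 → 0
Thu 18:00 start R18 → 1
Fri 06:00 end R18 → 0
Fri 18:30 start R19 → 1
Fri 22:30 end R19 → 0
Sat 05:30 start R20 → 1
Sat 08:00 end R20 → 0
Sat 10:30 start R21 → 1
Sat 20:00 end R21 → 0
Peak is 2, at Thu 01:00 (R16, R17).

2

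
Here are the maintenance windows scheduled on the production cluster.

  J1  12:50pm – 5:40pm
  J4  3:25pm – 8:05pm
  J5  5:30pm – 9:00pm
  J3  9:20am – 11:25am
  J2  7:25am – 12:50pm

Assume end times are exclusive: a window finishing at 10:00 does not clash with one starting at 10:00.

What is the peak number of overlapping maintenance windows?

Walk through starts and ends in time order (an end at T is processed before a start at T):
7:25am start J2 → 1
9:20am start J3 → 2
11:25am end J3 → 1
12:50pm end J2 → 0
12:50pm start J1 → 1
3:25pm start J4 → 2
5:30pm start J5 → 3
5:40pm end J1 → 2
8:05pm end J4 → 1
9:00pm end J5 → 0
Peak is 3, at 5:30pm (J1, J4, J5).

3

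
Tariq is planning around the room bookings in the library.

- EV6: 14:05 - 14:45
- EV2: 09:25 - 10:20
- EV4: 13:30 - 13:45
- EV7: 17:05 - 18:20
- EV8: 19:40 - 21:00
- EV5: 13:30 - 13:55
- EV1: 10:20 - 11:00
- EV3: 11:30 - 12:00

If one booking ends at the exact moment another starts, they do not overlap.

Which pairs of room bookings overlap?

EV4 & EV5

Sorted by start: EV2, EV1, EV3, EV4, EV5, EV6, EV7, EV8.
EV1 starts exactly when EV2 ends (back-to-back, no overlap); EV2 is clear from here.
EV3 starts after EV1 ends; EV1 is clear from here.
EV4 starts after EV3 ends; EV3 is clear from here.
EV5 starts before EV4 ends → EV4 and EV5 overlap.
EV6 starts after EV4 ends; EV4 is clear from here.
EV6 starts after EV5 ends; EV5 is clear from here.
EV7 starts after EV6 ends; EV6 is clear from here.
EV8 starts after EV7 ends.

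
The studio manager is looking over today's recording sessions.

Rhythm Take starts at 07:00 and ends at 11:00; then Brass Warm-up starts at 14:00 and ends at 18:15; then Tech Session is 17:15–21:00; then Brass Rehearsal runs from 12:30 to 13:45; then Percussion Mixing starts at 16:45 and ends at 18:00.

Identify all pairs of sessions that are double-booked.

Brass Warm-up & Percussion Mixing, Brass Warm-up & Tech Session, Percussion Mixing & Tech Session

Check each pair: they overlap iff neither finishes before the other starts.
Sorted by start: Rhythm Take, Brass Rehearsal, Brass Warm-up, Percussion Mixing, Tech Session.
Brass Rehearsal starts after Rhythm Take ends, so Rhythm Take has no further overlaps.
Brass Warm-up starts after Brass Rehearsal ends, so Brass Rehearsal has no further overlaps.
Percussion Mixing starts before Brass Warm-up ends → Brass Warm-up and Percussion Mixing overlap.
Tech Session starts before Brass Warm-up ends → Brass Warm-up and Tech Session overlap.
Tech Session starts before Percussion Mixing ends → Percussion Mixing and Tech Session overlap.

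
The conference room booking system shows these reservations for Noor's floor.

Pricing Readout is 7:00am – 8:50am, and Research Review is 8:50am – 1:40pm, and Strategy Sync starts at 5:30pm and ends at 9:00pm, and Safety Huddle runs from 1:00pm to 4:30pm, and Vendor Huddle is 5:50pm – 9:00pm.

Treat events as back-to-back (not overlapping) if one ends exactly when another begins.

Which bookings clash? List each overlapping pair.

Research Review & Safety Huddle, Strategy Sync & Vendor Huddle

Sorted by start: Pricing Readout, Research Review, Safety Huddle, Strategy Sync, Vendor Huddle.
Research Review starts exactly when Pricing Readout ends (back-to-back, no overlap); Pricing Readout is clear from here.
Safety Huddle starts before Research Review ends → Research Review and Safety Huddle overlap.
Strategy Sync starts after Research Review ends; Research Review is clear from here.
Strategy Sync starts after Safety Huddle ends; Safety Huddle is clear from here.
Vendor Huddle starts before Strategy Sync ends → Strategy Sync and Vendor Huddle overlap.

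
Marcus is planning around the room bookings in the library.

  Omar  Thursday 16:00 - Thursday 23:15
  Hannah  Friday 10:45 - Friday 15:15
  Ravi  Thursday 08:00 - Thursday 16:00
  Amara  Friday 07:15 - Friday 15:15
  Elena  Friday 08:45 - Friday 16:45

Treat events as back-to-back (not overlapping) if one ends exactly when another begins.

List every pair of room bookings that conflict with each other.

Two intervals overlap when each starts before the other ends.
Sorted by start: Ravi, Omar, Amara, Elena, Hannah.
Omar starts exactly when Ravi ends (back-to-back, no overlap), so Ravi has no further overlaps.
Amara starts after Omar ends, so Omar has no further overlaps.
Elena starts before Amara ends → Amara and Elena overlap.
Hannah starts before Amara ends → Amara and Hannah overlap.
Hannah starts before Elena ends → Elena and Hannah overlap.

Amara & Elena, Amara & Hannah, Elena & Hannah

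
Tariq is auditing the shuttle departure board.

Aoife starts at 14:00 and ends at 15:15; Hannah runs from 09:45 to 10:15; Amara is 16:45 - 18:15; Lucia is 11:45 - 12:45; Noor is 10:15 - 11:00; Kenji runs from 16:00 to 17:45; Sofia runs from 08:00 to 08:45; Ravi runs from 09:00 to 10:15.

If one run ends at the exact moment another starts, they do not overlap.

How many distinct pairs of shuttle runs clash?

Sorted by start: Sofia, Ravi, Hannah, Noor, Lucia, Aoife, Kenji, Amara.
Ravi starts after Sofia ends — done with Sofia.
Hannah starts before Ravi ends → Ravi and Hannah overlap.
Noor starts exactly when Ravi ends (back-to-back, no overlap) — done with Ravi.
Noor starts exactly when Hannah ends (back-to-back, no overlap) — done with Hannah.
Lucia starts after Noor ends — done with Noor.
Aoife starts after Lucia ends — done with Lucia.
Kenji starts after Aoife ends — done with Aoife.
Amara starts before Kenji ends → Kenji and Amara overlap.
Overlapping pairs: Amara & Kenji, Hannah & Ravi — 2 in total.

2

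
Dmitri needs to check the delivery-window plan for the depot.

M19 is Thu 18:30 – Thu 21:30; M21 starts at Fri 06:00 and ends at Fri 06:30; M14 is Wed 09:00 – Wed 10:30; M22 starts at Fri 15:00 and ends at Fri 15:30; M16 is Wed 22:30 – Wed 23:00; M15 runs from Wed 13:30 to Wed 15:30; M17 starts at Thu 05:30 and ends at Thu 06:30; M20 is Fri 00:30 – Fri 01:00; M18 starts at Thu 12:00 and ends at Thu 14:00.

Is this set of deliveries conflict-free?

Sorted by start: M14, M15, M16, M17, M18, M19, M20, M21, M22.
M15 starts after M14 ends; M14 is clear from here.
M16 starts after M15 ends; M15 is clear from here.
M17 starts after M16 ends; M16 is clear from here.
M18 starts after M17 ends; M17 is clear from here.
M19 starts after M18 ends; M18 is clear from here.
M20 starts after M19 ends; M19 is clear from here.
M21 starts after M20 ends; M20 is clear from here.
M22 starts after M21 ends.
Every pair is clear; the schedule has no overlaps.

Yes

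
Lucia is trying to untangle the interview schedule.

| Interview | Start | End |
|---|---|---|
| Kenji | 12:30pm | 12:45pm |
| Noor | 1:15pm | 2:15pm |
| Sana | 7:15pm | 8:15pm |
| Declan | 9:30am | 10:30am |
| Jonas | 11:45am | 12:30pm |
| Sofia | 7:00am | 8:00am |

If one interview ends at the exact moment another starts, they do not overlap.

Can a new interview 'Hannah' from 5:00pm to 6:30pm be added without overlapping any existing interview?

Yes — the slot is free

Sofia: ends 8:00am at or before Hannah starts 5:00pm → clear.
Declan: ends 10:30am at or before Hannah starts 5:00pm → clear.
Jonas: ends 12:30pm at or before Hannah starts 5:00pm → clear.
Kenji: ends 12:45pm at or before Hannah starts 5:00pm → clear.
Noor: ends 2:15pm at or before Hannah starts 5:00pm → clear.
Sana: starts 7:15pm at or after Hannah ends 6:30pm → clear.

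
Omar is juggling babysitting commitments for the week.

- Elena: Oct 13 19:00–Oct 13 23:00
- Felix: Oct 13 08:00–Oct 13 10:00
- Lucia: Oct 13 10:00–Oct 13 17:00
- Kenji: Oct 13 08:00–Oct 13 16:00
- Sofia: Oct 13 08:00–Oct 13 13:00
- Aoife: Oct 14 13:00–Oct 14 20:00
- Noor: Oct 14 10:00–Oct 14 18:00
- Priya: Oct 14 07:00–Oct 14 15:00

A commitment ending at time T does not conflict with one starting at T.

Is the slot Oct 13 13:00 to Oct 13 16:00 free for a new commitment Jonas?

Sofia: ends Oct 13 13:00 at or before Jonas starts Oct 13 13:00 → clear.
Kenji: starts Oct 13 08:00 before Jonas ends Oct 13 16:00, and ends Oct 13 16:00 after Jonas starts Oct 13 13:00 → overlap.
Felix: ends Oct 13 10:00 at or before Jonas starts Oct 13 13:00 → clear.
Lucia: starts Oct 13 10:00 before Jonas ends Oct 13 16:00, and ends Oct 13 17:00 after Jonas starts Oct 13 13:00 → overlap.
Elena: starts Oct 13 19:00 at or after Jonas ends Oct 13 16:00 → clear.
Priya: starts Oct 14 07:00 at or after Jonas ends Oct 13 16:00 → clear.
Noor: starts Oct 14 10:00 at or after Jonas ends Oct 13 16:00 → clear.
Aoife: starts Oct 14 13:00 at or after Jonas ends Oct 13 16:00 → clear.
Jonas overlaps Kenji, Lucia.

No — it overlaps Kenji, Lucia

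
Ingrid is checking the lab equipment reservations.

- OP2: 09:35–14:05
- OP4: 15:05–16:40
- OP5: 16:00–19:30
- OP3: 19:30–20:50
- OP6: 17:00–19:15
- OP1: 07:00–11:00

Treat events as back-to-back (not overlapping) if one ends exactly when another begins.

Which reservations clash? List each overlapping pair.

OP1 & OP2, OP4 & OP5, OP5 & OP6

Sorted by start: OP1, OP2, OP4, OP5, OP6, OP3.
OP2 starts before OP1 ends → OP1 and OP2 overlap.
OP4 starts after OP1 ends — done with OP1.
OP4 starts after OP2 ends — done with OP2.
OP5 starts before OP4 ends → OP4 and OP5 overlap.
OP6 starts after OP4 ends — done with OP4.
OP6 starts before OP5 ends → OP5 and OP6 overlap.
OP3 starts exactly when OP5 ends (back-to-back, no overlap).
OP3 starts after OP6 ends.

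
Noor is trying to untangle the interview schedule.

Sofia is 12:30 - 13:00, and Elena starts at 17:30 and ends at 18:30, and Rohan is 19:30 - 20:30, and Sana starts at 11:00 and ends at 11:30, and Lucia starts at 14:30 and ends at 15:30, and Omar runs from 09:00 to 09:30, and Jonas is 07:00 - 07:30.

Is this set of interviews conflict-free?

Sorted by start: Jonas, Omar, Sana, Sofia, Lucia, Elena, Rohan.
Omar starts after Jonas ends — done with Jonas.
Sana starts after Omar ends — done with Omar.
Sofia starts after Sana ends — done with Sana.
Lucia starts after Sofia ends — done with Sofia.
Elena starts after Lucia ends — done with Lucia.
Rohan starts after Elena ends.
Every pair is clear; the schedule has no overlaps.

Yes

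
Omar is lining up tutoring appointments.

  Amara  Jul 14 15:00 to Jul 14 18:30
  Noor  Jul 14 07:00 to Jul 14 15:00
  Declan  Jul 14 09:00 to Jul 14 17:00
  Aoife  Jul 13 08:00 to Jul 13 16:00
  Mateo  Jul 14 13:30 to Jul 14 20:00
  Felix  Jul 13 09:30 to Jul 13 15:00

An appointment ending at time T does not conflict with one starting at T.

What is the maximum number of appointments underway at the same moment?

3

Walk through starts and ends in time order (an end at T is processed before a start at T):
Jul 13 08:00 start Aoife → 1
Jul 13 09:30 start Felix → 2
Jul 13 15:00 end Felix → 1
Jul 13 16:00 end Aoife → 0
Jul 14 07:00 start Noor → 1
Jul 14 09:00 start Declan → 2
Jul 14 13:30 start Mateo → 3
Jul 14 15:00 end Noor → 2
Jul 14 15:00 start Amara → 3
Jul 14 17:00 end Declan → 2
Jul 14 18:30 end Amara → 1
Jul 14 20:00 end Mateo → 0
Peak is 3, at Jul 14 13:30 (Declan, Mateo, Noor).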